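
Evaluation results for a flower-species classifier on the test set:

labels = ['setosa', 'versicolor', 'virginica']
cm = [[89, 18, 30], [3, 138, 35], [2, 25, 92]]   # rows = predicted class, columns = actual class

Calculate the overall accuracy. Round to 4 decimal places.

0.7384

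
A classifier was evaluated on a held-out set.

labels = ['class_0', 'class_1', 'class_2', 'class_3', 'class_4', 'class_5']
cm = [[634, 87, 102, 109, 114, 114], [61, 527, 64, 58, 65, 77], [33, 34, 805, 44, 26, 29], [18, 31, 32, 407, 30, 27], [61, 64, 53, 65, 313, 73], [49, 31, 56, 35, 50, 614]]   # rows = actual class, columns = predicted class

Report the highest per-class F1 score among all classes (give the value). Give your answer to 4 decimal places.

Per-class F1 score (2·TP/(2·TP+FP+FN)):
  class_0: TP=634, FP=61+33+18+61+49=222, FN=87+102+109+114+114=526 → 1268/2016 = 0.62897
  class_1: TP=527, FP=87+34+31+64+31=247, FN=61+64+58+65+77=325 → 1054/1626 = 0.64822
  class_2: TP=805, FP=102+64+32+53+56=307, FN=33+34+44+26+29=166 → 1610/2083 = 0.77292
  class_3: TP=407, FP=109+58+44+65+35=311, FN=18+31+32+30+27=138 → 814/1263 = 0.64450
  class_4: TP=313, FP=114+65+26+30+50=285, FN=61+64+53+65+73=316 → 626/1227 = 0.51019
  class_5: TP=614, FP=114+77+29+27+73=320, FN=49+31+56+35+50=221 → 1228/1769 = 0.69418
Highest is class 'class_2' with F1 score = 0.7729.

0.7729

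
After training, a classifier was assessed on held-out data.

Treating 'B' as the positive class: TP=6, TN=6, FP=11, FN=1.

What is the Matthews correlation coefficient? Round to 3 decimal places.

0.210

MCC = (TP·TN − FP·FN) / √((TP+FP)(TP+FN)(TN+FP)(TN+FN))
Numerator = 6·6 − 11·1 = 25
Denominator = √(17·7·17·7) = √14161 = 119.0000
MCC = 25 / 119.0000 = 0.210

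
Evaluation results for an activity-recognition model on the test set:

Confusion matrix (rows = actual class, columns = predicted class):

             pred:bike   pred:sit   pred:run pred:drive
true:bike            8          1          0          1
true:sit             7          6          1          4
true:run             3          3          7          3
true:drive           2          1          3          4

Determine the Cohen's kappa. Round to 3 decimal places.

Observed agreement pₒ = trace/N = 25/54 = 0.4630
Expected agreement pₑ = Σ (rowᵢ·colᵢ)/N² = (10·20 + 18·11 + 16·11 + 10·12)/54² = 0.2380
κ = (pₒ − pₑ)/(1 − pₑ) = (0.4630 − 0.2380)/(1 − 0.2380) = 0.295

0.295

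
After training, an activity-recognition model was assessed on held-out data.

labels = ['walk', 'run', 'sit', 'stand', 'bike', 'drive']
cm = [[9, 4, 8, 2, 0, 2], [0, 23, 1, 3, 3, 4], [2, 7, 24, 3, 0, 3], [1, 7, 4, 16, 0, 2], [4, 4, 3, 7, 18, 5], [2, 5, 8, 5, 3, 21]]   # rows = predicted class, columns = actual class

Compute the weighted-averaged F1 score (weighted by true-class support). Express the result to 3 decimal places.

Per-class F1 score (2·TP/(2·TP+FP+FN)):
  walk: TP=9, FP=4+8+2+0+2=16, FN=0+2+1+4+2=9 → 18/43 = 0.4186
  run: TP=23, FP=0+1+3+3+4=11, FN=4+7+7+4+5=27 → 46/84 = 0.5476
  sit: TP=24, FP=2+7+3+0+3=15, FN=8+1+4+3+8=24 → 48/87 = 0.5517
  stand: TP=16, FP=1+7+4+0+2=14, FN=2+3+3+7+5=20 → 32/66 = 0.4848
  bike: TP=18, FP=4+4+3+7+5=23, FN=0+3+0+0+3=6 → 36/65 = 0.5538
  drive: TP=21, FP=2+5+8+5+3=23, FN=2+4+3+2+5=16 → 42/81 = 0.5185
Weighted-F1 score = Σ (supportᵢ/N)·F1 scoreᵢ with N=213: (18/213)·0.4186 + (50/213)·0.5476 + (48/213)·0.5517 + (36/213)·0.4848 + (24/213)·0.5538 + (37/213)·0.5185 = 0.523

0.523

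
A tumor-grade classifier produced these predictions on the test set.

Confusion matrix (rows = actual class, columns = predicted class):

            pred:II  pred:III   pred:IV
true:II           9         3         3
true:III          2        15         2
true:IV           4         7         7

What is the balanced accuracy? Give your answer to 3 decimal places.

0.593

Balanced accuracy = mean of per-class recall.
  II: recall = 9/15 = 0.6000
  III: recall = 15/19 = 0.7895
  IV: recall = 7/18 = 0.3889
Mean = (0.6000 + 0.7895 + 0.3889) / 3 = 0.593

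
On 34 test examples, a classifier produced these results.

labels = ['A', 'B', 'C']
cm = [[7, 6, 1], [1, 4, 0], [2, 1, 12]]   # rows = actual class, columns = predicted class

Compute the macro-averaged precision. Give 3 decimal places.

0.662

Per-class precision (TP/(TP+FP)):
  A: TP=7, FP=1+2=3 → 7/10 = 0.7000
  B: TP=4, FP=6+1=7 → 4/11 = 0.3636
  C: TP=12, FP=1+0=1 → 12/13 = 0.9231
Macro-precision = mean = (0.7000 + 0.3636 + 0.9231) / 3 = 0.662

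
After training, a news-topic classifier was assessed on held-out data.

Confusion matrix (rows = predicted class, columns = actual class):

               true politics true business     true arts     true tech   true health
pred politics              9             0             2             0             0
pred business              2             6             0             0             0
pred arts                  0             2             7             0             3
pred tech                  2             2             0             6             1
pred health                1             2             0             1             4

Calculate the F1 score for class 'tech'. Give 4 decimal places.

0.6667

F1 score = 2·TP/(2·TP+FP+FN).
tech: TP=6, FP=2+2+0+1=5, FN=0+0+0+1=1 → 12/18 = 0.66667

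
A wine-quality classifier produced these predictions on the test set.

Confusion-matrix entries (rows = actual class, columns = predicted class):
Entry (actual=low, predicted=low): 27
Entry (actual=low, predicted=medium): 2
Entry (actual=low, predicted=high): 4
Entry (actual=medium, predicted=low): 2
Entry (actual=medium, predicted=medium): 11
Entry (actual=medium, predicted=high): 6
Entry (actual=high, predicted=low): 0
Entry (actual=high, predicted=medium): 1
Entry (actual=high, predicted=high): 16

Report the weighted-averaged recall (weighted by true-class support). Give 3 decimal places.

Per-class recall (TP/(TP+FN)):
  low: TP=27, FN=2+4=6 → 27/33 = 0.8182
  medium: TP=11, FN=2+6=8 → 11/19 = 0.5789
  high: TP=16, FN=0+1=1 → 16/17 = 0.9412
Weighted-recall = Σ (supportᵢ/N)·recallᵢ with N=69: (33/69)·0.8182 + (19/69)·0.5789 + (17/69)·0.9412 = 0.783

0.783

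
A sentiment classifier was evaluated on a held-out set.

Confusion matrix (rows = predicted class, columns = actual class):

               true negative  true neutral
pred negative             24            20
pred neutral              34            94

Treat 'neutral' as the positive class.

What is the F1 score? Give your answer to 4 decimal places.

Precision = TP/(TP+FP) = 94/128 = 0.7344
Recall = TP/(TP+FN) = 94/114 = 0.8246
F1 = 2·TP/(2·TP+FP+FN) = 188/242 = 0.7769

0.7769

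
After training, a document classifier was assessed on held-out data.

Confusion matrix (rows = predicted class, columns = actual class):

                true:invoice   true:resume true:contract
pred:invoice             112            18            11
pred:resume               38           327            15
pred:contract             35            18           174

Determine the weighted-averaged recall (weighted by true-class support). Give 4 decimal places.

0.8195

Per-class recall (TP/(TP+FN)):
  invoice: TP=112, FN=38+35=73 → 112/185 = 0.60541
  resume: TP=327, FN=18+18=36 → 327/363 = 0.90083
  contract: TP=174, FN=11+15=26 → 174/200 = 0.87000
Weighted-recall = Σ (supportᵢ/N)·recallᵢ with N=748: (185/748)·0.60541 + (363/748)·0.90083 + (200/748)·0.87000 = 0.8195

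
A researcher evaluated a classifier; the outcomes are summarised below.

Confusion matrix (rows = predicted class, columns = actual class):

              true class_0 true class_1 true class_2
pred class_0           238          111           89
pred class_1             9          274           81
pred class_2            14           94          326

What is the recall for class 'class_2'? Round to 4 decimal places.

recall = TP/(TP+FN).
class_2: TP=326, FN=89+81=170 → 326/496 = 0.65726

0.6573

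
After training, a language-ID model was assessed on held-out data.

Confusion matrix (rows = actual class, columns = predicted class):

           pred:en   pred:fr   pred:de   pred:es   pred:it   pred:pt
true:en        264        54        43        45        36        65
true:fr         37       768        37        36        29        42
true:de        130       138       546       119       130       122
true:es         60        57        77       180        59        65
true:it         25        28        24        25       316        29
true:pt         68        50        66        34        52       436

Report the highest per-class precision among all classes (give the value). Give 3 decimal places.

0.701

Per-class precision (TP/(TP+FP)):
  en: TP=264, FP=37+130+60+25+68=320 → 264/584 = 0.4521
  fr: TP=768, FP=54+138+57+28+50=327 → 768/1095 = 0.7014
  de: TP=546, FP=43+37+77+24+66=247 → 546/793 = 0.6885
  es: TP=180, FP=45+36+119+25+34=259 → 180/439 = 0.4100
  it: TP=316, FP=36+29+130+59+52=306 → 316/622 = 0.5080
  pt: TP=436, FP=65+42+122+65+29=323 → 436/759 = 0.5744
Highest is class 'fr' with precision = 0.701.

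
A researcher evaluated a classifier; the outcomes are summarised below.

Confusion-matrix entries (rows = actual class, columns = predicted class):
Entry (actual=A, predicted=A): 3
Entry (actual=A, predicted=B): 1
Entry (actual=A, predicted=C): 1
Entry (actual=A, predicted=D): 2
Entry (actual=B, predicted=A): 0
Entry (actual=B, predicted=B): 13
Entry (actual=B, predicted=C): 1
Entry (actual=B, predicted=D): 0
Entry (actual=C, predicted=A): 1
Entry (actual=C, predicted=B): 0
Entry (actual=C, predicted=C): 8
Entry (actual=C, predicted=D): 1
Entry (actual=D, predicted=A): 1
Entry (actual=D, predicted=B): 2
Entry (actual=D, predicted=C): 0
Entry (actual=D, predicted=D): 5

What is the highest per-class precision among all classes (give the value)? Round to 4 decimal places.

0.8125

Per-class precision (TP/(TP+FP)):
  A: TP=3, FP=0+1+1=2 → 3/5 = 0.60000
  B: TP=13, FP=1+0+2=3 → 13/16 = 0.81250
  C: TP=8, FP=1+1+0=2 → 8/10 = 0.80000
  D: TP=5, FP=2+0+1=3 → 5/8 = 0.62500
Highest is class 'B' with precision = 0.8125.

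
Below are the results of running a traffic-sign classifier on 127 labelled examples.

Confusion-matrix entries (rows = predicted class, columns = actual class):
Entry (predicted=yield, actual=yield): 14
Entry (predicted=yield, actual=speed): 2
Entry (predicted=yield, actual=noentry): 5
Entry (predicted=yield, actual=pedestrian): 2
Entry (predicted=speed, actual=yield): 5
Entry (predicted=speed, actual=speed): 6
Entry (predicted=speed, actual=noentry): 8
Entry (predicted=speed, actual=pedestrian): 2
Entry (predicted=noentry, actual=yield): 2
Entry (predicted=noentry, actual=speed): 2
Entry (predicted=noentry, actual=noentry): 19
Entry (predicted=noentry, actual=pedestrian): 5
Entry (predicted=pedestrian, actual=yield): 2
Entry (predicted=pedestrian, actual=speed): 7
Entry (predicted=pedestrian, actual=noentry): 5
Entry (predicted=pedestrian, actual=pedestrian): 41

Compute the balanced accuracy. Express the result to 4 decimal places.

0.5738

Balanced accuracy = mean of per-class recall.
  yield: recall = 14/23 = 0.60870
  speed: recall = 6/17 = 0.35294
  noentry: recall = 19/37 = 0.51351
  pedestrian: recall = 41/50 = 0.82000
Mean = (0.60870 + 0.35294 + 0.51351 + 0.82000) / 4 = 0.5738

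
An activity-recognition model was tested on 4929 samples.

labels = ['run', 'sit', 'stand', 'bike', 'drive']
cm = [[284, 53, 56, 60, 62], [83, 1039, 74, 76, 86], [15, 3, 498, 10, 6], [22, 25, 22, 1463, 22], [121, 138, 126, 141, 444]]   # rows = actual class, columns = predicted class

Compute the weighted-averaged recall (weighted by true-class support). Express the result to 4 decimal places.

Per-class recall (TP/(TP+FN)):
  run: TP=284, FN=53+56+60+62=231 → 284/515 = 0.55146
  sit: TP=1039, FN=83+74+76+86=319 → 1039/1358 = 0.76510
  stand: TP=498, FN=15+3+10+6=34 → 498/532 = 0.93609
  bike: TP=1463, FN=22+25+22+22=91 → 1463/1554 = 0.94144
  drive: TP=444, FN=121+138+126+141=526 → 444/970 = 0.45773
Weighted-recall = Σ (supportᵢ/N)·recallᵢ with N=4929: (515/4929)·0.55146 + (1358/4929)·0.76510 + (532/4929)·0.93609 + (1554/4929)·0.94144 + (970/4929)·0.45773 = 0.7563

0.7563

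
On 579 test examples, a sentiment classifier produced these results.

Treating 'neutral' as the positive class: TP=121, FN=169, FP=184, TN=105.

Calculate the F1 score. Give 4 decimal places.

Precision = TP/(TP+FP) = 121/305 = 0.3967
Recall = TP/(TP+FN) = 121/290 = 0.4172
F1 = 2·TP/(2·TP+FP+FN) = 242/595 = 0.4067

0.4067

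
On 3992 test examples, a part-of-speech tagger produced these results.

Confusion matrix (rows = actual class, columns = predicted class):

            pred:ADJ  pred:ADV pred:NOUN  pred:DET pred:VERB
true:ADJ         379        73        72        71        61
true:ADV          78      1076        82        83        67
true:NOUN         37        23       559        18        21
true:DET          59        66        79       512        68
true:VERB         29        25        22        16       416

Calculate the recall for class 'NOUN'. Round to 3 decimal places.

0.850

Treat 'NOUN' as positive and all other classes as negative.
recall = TP/(TP+FN).
NOUN: TP=559, FN=37+23+18+21=99 → 559/658 = 0.8495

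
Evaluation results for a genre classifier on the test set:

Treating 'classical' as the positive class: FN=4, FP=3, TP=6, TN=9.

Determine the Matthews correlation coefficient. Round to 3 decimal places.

0.354

MCC = (TP·TN − FP·FN) / √((TP+FP)(TP+FN)(TN+FP)(TN+FN))
Numerator = 6·9 − 3·4 = 42
Denominator = √(9·10·12·13) = √14040 = 118.4905
MCC = 42 / 118.4905 = 0.354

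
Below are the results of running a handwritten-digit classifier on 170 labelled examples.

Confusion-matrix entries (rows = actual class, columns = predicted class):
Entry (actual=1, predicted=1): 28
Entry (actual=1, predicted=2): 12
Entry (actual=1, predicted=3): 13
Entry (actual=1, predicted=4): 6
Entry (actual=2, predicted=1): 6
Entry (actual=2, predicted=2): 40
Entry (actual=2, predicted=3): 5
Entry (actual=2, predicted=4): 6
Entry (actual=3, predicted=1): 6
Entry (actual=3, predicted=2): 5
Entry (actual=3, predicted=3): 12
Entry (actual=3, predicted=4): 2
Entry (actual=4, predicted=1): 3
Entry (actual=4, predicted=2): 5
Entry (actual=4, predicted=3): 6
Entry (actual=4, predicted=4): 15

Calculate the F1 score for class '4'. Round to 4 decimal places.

0.5172

Take TP from the diagonal, FP from the rest of the '4' prediction marginal, FN from the rest of the '4' actual marginal.
F1 score = 2·TP/(2·TP+FP+FN).
4: TP=15, FP=6+6+2=14, FN=3+5+6=14 → 30/58 = 0.51724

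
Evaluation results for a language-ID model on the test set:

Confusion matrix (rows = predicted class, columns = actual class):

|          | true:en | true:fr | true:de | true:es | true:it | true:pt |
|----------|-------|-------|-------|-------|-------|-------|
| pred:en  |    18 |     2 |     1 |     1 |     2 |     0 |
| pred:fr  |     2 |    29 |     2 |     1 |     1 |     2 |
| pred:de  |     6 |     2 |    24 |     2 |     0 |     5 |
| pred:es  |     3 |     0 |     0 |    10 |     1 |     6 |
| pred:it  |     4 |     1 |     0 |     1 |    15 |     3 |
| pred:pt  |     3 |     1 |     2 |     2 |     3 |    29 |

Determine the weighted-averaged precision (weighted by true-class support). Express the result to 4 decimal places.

0.6911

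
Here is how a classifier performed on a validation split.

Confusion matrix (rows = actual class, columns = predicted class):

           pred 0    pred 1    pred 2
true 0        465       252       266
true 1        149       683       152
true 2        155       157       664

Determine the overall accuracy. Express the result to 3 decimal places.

0.616

Accuracy = trace / total = (465+683+664=1812) / 2943 = 1812/2943 = 0.616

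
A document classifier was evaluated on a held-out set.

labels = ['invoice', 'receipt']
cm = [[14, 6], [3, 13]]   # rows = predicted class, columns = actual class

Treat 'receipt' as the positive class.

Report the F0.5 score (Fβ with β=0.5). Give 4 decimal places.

0.7831

Fβ = (1+β²)·TP / ((1+β²)·TP + β²·FN + FP), with β²=1/4
= 1.25·13 / (1.25·13 + 0.25·6 + 3) = 0.7831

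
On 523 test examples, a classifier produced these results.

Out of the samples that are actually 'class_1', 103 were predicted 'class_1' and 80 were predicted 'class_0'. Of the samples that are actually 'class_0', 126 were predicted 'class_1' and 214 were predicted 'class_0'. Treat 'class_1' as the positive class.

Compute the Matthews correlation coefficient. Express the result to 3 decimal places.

MCC = (TP·TN − FP·FN) / √((TP+FP)(TP+FN)(TN+FP)(TN+FN))
Numerator = 103·214 − 126·80 = 11962
Denominator = √(229·183·340·294) = √4189023720 = 64722.6677
MCC = 11962 / 64722.6677 = 0.185

0.185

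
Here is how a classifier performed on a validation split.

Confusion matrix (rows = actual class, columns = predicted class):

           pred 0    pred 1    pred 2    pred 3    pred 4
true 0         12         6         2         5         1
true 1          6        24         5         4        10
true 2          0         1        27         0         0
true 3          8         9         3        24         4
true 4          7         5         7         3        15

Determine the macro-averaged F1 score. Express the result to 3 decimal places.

Per-class F1 score (2·TP/(2·TP+FP+FN)):
  0: TP=12, FP=6+0+8+7=21, FN=6+2+5+1=14 → 24/59 = 0.4068
  1: TP=24, FP=6+1+9+5=21, FN=6+5+4+10=25 → 48/94 = 0.5106
  2: TP=27, FP=2+5+3+7=17, FN=0+1+0+0=1 → 54/72 = 0.7500
  3: TP=24, FP=5+4+0+3=12, FN=8+9+3+4=24 → 48/84 = 0.5714
  4: TP=15, FP=1+10+0+4=15, FN=7+5+7+3=22 → 30/67 = 0.4478
Macro-F1 score = mean = (0.4068 + 0.5106 + 0.7500 + 0.5714 + 0.4478) / 5 = 0.537

0.537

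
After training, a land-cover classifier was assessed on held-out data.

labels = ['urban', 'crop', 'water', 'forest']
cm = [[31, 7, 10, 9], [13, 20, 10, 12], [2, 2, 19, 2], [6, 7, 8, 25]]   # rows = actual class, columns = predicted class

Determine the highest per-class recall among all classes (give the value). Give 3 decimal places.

0.760

Per-class recall (TP/(TP+FN)):
  urban: TP=31, FN=7+10+9=26 → 31/57 = 0.5439
  crop: TP=20, FN=13+10+12=35 → 20/55 = 0.3636
  water: TP=19, FN=2+2+2=6 → 19/25 = 0.7600
  forest: TP=25, FN=6+7+8=21 → 25/46 = 0.5435
Highest is class 'water' with recall = 0.760.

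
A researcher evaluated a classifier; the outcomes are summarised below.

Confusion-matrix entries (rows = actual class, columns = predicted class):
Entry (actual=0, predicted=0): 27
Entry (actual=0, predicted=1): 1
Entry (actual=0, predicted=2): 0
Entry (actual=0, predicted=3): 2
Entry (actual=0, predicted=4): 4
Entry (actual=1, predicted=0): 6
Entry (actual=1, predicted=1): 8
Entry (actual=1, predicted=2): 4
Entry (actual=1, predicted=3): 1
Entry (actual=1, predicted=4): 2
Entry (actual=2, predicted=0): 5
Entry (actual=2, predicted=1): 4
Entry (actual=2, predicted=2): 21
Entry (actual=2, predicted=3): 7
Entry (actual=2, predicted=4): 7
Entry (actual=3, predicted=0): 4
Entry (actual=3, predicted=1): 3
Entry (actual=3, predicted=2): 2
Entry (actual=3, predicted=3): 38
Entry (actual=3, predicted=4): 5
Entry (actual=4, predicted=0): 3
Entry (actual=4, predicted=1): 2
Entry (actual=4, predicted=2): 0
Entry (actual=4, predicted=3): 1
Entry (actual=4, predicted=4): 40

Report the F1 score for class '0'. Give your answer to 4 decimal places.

0.6835

F1 score = 2·TP/(2·TP+FP+FN).
0: TP=27, FP=6+5+4+3=18, FN=1+0+2+4=7 → 54/79 = 0.68354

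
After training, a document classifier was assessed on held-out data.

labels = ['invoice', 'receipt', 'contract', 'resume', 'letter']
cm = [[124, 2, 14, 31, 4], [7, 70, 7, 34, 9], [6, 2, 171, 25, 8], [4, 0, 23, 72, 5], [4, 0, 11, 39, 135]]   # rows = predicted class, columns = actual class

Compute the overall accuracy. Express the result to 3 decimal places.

Accuracy = trace / total = (124+70+171+72+135=572) / 807 = 572/807 = 0.709

0.709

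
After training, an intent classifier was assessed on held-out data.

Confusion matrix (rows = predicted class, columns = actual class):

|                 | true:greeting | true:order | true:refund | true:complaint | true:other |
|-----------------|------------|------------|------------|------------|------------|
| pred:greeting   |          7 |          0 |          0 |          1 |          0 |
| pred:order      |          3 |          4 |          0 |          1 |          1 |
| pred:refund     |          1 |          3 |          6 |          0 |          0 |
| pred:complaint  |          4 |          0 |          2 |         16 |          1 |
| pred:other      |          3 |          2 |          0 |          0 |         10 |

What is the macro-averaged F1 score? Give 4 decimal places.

0.6342

Per-class F1 score (2·TP/(2·TP+FP+FN)):
  greeting: TP=7, FP=0+0+1+0=1, FN=3+1+4+3=11 → 14/26 = 0.53846
  order: TP=4, FP=3+0+1+1=5, FN=0+3+0+2=5 → 8/18 = 0.44444
  refund: TP=6, FP=1+3+0+0=4, FN=0+0+2+0=2 → 12/18 = 0.66667
  complaint: TP=16, FP=4+0+2+1=7, FN=1+1+0+0=2 → 32/41 = 0.78049
  other: TP=10, FP=3+2+0+0=5, FN=0+1+0+1=2 → 20/27 = 0.74074
Macro-F1 score = mean = (0.53846 + 0.44444 + 0.66667 + 0.78049 + 0.74074) / 5 = 0.6342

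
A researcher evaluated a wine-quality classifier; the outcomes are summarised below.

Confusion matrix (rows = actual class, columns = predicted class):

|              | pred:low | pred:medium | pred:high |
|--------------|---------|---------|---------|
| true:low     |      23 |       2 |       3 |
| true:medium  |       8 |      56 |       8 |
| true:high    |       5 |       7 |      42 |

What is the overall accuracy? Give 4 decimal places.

0.7857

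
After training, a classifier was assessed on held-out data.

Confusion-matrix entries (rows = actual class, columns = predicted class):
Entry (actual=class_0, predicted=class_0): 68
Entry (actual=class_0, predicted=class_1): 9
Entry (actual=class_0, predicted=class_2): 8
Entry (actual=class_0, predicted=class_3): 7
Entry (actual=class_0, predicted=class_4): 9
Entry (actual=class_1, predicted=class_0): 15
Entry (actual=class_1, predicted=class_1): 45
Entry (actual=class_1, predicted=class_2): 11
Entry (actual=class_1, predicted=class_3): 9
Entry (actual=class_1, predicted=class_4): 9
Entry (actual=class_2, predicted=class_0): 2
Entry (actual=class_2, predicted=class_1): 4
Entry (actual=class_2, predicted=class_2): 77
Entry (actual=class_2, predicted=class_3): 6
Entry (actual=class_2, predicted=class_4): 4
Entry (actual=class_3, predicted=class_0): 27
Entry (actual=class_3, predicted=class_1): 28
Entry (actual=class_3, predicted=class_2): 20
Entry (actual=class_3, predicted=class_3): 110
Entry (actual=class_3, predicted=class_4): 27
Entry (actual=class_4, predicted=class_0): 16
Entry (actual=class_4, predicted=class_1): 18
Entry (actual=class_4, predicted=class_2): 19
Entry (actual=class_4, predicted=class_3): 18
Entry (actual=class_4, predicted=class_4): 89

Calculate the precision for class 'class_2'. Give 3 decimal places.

One-vs-rest for 'class_2': TP = diagonal; FP = other classes predicted 'class_2'; FN = 'class_2' predicted as other.
precision = TP/(TP+FP).
class_2: TP=77, FP=8+11+20+19=58 → 77/135 = 0.5704

0.570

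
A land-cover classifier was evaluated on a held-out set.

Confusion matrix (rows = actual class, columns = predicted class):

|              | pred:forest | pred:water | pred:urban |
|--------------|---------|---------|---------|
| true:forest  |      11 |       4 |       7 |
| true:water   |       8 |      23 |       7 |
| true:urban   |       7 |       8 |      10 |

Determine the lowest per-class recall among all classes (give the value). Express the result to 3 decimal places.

0.400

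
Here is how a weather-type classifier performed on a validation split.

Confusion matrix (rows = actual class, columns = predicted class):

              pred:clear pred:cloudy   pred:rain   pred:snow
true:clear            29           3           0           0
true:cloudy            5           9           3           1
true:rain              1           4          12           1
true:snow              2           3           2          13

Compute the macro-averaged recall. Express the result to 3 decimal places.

Per-class recall (TP/(TP+FN)):
  clear: TP=29, FN=3+0+0=3 → 29/32 = 0.9063
  cloudy: TP=9, FN=5+3+1=9 → 9/18 = 0.5000
  rain: TP=12, FN=1+4+1=6 → 12/18 = 0.6667
  snow: TP=13, FN=2+3+2=7 → 13/20 = 0.6500
Macro-recall = mean = (0.9063 + 0.5000 + 0.6667 + 0.6500) / 4 = 0.681

0.681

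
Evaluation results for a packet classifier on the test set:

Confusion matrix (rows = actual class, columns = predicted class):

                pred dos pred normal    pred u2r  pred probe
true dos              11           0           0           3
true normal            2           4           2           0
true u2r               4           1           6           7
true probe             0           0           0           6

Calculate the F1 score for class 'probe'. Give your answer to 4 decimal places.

0.5455

Take TP from the diagonal, FP from the rest of the 'probe' prediction marginal, FN from the rest of the 'probe' actual marginal.
F1 score = 2·TP/(2·TP+FP+FN).
probe: TP=6, FP=3+0+7=10, FN=0+0+0=0 → 12/22 = 0.54545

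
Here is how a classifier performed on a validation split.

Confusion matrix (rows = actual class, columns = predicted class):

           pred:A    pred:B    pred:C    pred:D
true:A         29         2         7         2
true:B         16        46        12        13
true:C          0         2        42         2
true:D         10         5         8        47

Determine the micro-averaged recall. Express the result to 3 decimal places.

0.675

Micro-averaging pools counts across classes: ΣTP=164, ΣFP=79, ΣFN=79.
Micro-recall = TP/(TP+FN) on pooled counts = 0.675 (equals overall accuracy in single-label multiclass).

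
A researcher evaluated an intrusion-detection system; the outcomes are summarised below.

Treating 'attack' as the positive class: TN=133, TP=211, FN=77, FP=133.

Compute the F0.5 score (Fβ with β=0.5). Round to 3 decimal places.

Fβ = (1+β²)·TP / ((1+β²)·TP + β²·FN + FP), with β²=1/4
= 1.25·211 / (1.25·211 + 0.25·77 + 133) = 0.634

0.634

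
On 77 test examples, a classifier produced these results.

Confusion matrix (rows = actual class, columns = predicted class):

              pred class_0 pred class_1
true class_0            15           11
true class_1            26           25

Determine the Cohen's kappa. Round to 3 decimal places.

0.059

Observed agreement pₒ = trace/N = 40/77 = 0.5195
Expected agreement pₑ = Σ (rowᵢ·colᵢ)/N² = (26·41 + 51·36)/77² = 0.4895
κ = (pₒ − pₑ)/(1 − pₑ) = (0.5195 − 0.4895)/(1 − 0.4895) = 0.059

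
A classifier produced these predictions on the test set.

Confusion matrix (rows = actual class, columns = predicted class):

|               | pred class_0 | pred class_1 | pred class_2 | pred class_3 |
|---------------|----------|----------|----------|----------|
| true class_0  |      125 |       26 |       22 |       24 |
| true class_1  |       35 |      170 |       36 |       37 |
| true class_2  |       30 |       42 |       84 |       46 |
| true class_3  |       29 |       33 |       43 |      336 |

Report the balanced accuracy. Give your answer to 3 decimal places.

0.606

Balanced accuracy = mean of per-class recall.
  class_0: recall = 125/197 = 0.6345
  class_1: recall = 170/278 = 0.6115
  class_2: recall = 84/202 = 0.4158
  class_3: recall = 336/441 = 0.7619
Mean = (0.6345 + 0.6115 + 0.4158 + 0.7619) / 4 = 0.606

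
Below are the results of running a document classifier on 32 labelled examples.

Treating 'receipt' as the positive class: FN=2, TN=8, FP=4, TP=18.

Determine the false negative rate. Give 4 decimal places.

FNR = FN/(FN+TP) = 2/(2+18) = 0.1000

0.1000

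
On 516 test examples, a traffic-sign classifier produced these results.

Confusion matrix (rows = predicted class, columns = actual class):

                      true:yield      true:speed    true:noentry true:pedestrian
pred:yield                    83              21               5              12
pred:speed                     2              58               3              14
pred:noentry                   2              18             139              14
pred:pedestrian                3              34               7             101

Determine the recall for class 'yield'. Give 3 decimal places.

0.922

Take TP from the diagonal, FP from the rest of the 'yield' prediction marginal, FN from the rest of the 'yield' actual marginal.
recall = TP/(TP+FN).
yield: TP=83, FN=2+2+3=7 → 83/90 = 0.9222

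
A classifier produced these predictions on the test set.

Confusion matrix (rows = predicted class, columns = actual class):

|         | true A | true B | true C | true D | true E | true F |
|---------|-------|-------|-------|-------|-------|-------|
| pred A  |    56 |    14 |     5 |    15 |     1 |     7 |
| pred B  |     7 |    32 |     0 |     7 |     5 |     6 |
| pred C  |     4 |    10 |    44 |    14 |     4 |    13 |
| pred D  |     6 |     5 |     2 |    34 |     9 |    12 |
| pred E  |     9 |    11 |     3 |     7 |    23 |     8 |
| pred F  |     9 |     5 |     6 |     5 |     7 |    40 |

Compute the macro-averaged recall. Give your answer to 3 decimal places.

Per-class recall (TP/(TP+FN)):
  A: TP=56, FN=7+4+6+9+9=35 → 56/91 = 0.6154
  B: TP=32, FN=14+10+5+11+5=45 → 32/77 = 0.4156
  C: TP=44, FN=5+0+2+3+6=16 → 44/60 = 0.7333
  D: TP=34, FN=15+7+14+7+5=48 → 34/82 = 0.4146
  E: TP=23, FN=1+5+4+9+7=26 → 23/49 = 0.4694
  F: TP=40, FN=7+6+13+12+8=46 → 40/86 = 0.4651
Macro-recall = mean = (0.6154 + 0.4156 + 0.7333 + 0.4146 + 0.4694 + 0.4651) / 6 = 0.519

0.519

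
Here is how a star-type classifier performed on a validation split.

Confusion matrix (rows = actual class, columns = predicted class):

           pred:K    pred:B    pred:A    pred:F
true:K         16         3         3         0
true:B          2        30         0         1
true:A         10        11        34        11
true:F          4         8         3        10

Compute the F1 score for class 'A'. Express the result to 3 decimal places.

One-vs-rest for 'A': TP = diagonal; FP = other classes predicted 'A'; FN = 'A' predicted as other.
F1 score = 2·TP/(2·TP+FP+FN).
A: TP=34, FP=3+0+3=6, FN=10+11+11=32 → 68/106 = 0.6415

0.642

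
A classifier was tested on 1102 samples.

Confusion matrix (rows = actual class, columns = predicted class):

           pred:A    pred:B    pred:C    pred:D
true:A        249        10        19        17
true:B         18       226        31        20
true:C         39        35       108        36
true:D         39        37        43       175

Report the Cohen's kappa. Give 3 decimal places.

Observed agreement pₒ = trace/N = 758/1102 = 0.6878
Expected agreement pₑ = Σ (rowᵢ·colᵢ)/N² = (295·345 + 295·308 + 218·201 + 294·248)/1102² = 0.2547
κ = (pₒ − pₑ)/(1 − pₑ) = (0.6878 − 0.2547)/(1 − 0.2547) = 0.581

0.581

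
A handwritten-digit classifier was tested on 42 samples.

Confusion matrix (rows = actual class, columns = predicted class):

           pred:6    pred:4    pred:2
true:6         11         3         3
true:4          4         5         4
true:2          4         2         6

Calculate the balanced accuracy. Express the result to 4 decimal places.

Balanced accuracy = mean of per-class recall.
  6: recall = 11/17 = 0.64706
  4: recall = 5/13 = 0.38462
  2: recall = 6/12 = 0.50000
Mean = (0.64706 + 0.38462 + 0.50000) / 3 = 0.5106

0.5106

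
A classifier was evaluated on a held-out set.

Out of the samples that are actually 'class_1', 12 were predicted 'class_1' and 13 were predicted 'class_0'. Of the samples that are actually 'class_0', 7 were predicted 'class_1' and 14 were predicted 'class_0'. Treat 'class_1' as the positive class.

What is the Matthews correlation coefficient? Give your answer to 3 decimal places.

0.148

MCC = (TP·TN − FP·FN) / √((TP+FP)(TP+FN)(TN+FP)(TN+FN))
Numerator = 12·14 − 7·13 = 77
Denominator = √(19·25·21·27) = √269325 = 518.9653
MCC = 77 / 518.9653 = 0.148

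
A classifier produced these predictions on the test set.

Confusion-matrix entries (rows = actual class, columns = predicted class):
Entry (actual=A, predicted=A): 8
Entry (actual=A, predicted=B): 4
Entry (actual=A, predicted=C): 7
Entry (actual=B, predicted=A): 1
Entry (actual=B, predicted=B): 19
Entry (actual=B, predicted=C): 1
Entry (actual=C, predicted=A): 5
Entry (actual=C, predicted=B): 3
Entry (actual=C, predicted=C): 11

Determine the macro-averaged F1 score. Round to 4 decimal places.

0.6241

Per-class F1 score (2·TP/(2·TP+FP+FN)):
  A: TP=8, FP=1+5=6, FN=4+7=11 → 16/33 = 0.48485
  B: TP=19, FP=4+3=7, FN=1+1=2 → 38/47 = 0.80851
  C: TP=11, FP=7+1=8, FN=5+3=8 → 22/38 = 0.57895
Macro-F1 score = mean = (0.48485 + 0.80851 + 0.57895) / 3 = 0.6241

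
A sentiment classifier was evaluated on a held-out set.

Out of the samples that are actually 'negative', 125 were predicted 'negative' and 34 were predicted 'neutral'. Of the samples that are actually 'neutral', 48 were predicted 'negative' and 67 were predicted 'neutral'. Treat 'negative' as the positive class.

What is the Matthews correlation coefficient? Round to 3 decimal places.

MCC = (TP·TN − FP·FN) / √((TP+FP)(TP+FN)(TN+FP)(TN+FN))
Numerator = 125·67 − 48·34 = 6743
Denominator = √(173·159·115·101) = √319493805 = 17874.3896
MCC = 6743 / 17874.3896 = 0.377

0.377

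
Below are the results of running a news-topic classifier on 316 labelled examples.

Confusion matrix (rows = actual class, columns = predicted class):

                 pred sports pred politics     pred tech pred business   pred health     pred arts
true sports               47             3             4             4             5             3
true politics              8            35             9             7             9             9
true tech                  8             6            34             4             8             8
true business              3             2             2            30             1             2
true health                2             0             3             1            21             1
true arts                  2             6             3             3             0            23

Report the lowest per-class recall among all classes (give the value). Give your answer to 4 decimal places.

0.4545

Per-class recall (TP/(TP+FN)):
  sports: TP=47, FN=3+4+4+5+3=19 → 47/66 = 0.71212
  politics: TP=35, FN=8+9+7+9+9=42 → 35/77 = 0.45455
  tech: TP=34, FN=8+6+4+8+8=34 → 34/68 = 0.50000
  business: TP=30, FN=3+2+2+1+2=10 → 30/40 = 0.75000
  health: TP=21, FN=2+0+3+1+1=7 → 21/28 = 0.75000
  arts: TP=23, FN=2+6+3+3+0=14 → 23/37 = 0.62162
Lowest is class 'politics' with recall = 0.4545.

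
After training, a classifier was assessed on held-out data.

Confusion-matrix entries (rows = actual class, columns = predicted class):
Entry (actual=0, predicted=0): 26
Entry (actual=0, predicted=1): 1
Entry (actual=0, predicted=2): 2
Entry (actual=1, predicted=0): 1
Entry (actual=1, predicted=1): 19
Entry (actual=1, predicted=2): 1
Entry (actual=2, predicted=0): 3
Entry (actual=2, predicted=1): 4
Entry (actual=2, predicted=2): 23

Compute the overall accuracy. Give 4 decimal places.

0.8500

Accuracy = trace / total = (26+19+23=68) / 80 = 68/80 = 0.8500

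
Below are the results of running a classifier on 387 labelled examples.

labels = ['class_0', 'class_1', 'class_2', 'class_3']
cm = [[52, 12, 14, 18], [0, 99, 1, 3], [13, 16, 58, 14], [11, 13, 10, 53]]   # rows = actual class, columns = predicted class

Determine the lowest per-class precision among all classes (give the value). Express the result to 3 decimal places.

Per-class precision (TP/(TP+FP)):
  class_0: TP=52, FP=0+13+11=24 → 52/76 = 0.6842
  class_1: TP=99, FP=12+16+13=41 → 99/140 = 0.7071
  class_2: TP=58, FP=14+1+10=25 → 58/83 = 0.6988
  class_3: TP=53, FP=18+3+14=35 → 53/88 = 0.6023
Lowest is class 'class_3' with precision = 0.602.

0.602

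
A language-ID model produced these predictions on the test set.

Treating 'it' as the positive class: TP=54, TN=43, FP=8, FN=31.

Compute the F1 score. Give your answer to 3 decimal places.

Precision = TP/(TP+FP) = 54/62 = 0.8710
Recall = TP/(TP+FN) = 54/85 = 0.6353
F1 = 2·TP/(2·TP+FP+FN) = 108/147 = 0.735

0.735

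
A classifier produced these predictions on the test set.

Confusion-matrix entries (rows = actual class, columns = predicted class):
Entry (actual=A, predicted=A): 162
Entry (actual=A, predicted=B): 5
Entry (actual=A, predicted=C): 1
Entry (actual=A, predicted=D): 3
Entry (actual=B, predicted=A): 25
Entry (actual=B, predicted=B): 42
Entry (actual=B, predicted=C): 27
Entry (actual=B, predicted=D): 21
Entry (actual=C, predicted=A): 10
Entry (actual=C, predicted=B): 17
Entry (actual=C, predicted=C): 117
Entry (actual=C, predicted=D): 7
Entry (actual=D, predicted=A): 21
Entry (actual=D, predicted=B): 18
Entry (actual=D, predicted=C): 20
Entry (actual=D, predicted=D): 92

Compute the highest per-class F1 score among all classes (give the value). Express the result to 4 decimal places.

0.8329

Per-class F1 score (2·TP/(2·TP+FP+FN)):
  A: TP=162, FP=25+10+21=56, FN=5+1+3=9 → 324/389 = 0.83290
  B: TP=42, FP=5+17+18=40, FN=25+27+21=73 → 84/197 = 0.42640
  C: TP=117, FP=1+27+20=48, FN=10+17+7=34 → 234/316 = 0.74051
  D: TP=92, FP=3+21+7=31, FN=21+18+20=59 → 184/274 = 0.67153
Highest is class 'A' with F1 score = 0.8329.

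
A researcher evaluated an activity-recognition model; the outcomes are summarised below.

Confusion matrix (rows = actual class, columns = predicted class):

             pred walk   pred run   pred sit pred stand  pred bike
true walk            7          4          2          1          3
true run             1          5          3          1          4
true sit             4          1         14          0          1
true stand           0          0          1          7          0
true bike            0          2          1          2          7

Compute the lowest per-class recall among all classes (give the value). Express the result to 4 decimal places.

Per-class recall (TP/(TP+FN)):
  walk: TP=7, FN=4+2+1+3=10 → 7/17 = 0.41176
  run: TP=5, FN=1+3+1+4=9 → 5/14 = 0.35714
  sit: TP=14, FN=4+1+0+1=6 → 14/20 = 0.70000
  stand: TP=7, FN=0+0+1+0=1 → 7/8 = 0.87500
  bike: TP=7, FN=0+2+1+2=5 → 7/12 = 0.58333
Lowest is class 'run' with recall = 0.3571.

0.3571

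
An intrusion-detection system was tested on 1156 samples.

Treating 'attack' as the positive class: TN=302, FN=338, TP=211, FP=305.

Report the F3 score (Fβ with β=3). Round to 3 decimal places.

0.387

Fβ = (1+β²)·TP / ((1+β²)·TP + β²·FN + FP), with β²=9
= 10·211 / (10·211 + 9·338 + 305) = 0.387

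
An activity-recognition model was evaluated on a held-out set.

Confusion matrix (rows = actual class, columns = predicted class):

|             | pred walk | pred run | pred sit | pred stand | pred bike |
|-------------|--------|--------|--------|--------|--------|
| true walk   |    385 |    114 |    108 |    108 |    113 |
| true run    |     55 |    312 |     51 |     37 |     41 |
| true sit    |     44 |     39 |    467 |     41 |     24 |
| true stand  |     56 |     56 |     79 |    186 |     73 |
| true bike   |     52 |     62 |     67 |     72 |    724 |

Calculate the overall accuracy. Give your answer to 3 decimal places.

Accuracy = trace / total = (385+312+467+186+724=2074) / 3366 = 2074/3366 = 0.616

0.616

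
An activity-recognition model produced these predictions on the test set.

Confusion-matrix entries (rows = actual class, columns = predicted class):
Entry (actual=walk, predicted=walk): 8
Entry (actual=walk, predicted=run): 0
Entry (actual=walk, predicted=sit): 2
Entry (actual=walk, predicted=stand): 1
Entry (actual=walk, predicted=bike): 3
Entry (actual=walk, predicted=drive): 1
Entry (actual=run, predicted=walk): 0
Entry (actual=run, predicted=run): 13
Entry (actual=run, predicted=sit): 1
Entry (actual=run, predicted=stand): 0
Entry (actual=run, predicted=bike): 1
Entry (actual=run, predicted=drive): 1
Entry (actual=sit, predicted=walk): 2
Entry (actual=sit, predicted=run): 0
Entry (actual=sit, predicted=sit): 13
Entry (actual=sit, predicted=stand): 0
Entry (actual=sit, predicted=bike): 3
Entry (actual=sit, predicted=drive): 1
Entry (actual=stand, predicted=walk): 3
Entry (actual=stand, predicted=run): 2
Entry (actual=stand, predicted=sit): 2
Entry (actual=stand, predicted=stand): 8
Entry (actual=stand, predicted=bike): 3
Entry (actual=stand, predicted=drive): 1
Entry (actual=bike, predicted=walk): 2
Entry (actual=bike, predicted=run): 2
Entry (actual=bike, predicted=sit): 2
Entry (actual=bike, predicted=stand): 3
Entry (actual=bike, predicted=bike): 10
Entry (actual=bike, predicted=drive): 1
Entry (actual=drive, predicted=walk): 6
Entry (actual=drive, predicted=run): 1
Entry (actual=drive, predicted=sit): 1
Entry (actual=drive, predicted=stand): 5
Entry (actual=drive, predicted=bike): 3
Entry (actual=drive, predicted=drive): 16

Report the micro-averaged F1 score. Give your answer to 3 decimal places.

Micro-averaging pools counts across classes: ΣTP=68, ΣFP=53, ΣFN=53.
Micro-F1 score = 2·TP/(2·TP+FP+FN) on pooled counts = 0.562 (equals overall accuracy in single-label multiclass).

0.562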